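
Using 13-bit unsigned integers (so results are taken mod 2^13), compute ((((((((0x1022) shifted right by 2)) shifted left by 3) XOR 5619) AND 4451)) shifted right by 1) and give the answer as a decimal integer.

0x1022 = 1000000100010
→ shifted right by 2 → 0010000001000 = 1032
→ shifted left by 3 (mod 2^13) → 0000001000000 = 64
5619 = 1010111110011
→ XOR → 1010110110011 = 5555
4451 = 1000101100011
→ AND → 1000100100011 = 4387
→ shifted right by 1 → 0100010010001 = 2193

2193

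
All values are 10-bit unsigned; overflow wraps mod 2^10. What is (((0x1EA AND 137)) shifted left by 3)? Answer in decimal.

64

0x1EA = 0111101010
137 = 0010001001
→ AND → 0010001000 = 136
→ shifted left by 3 (mod 2^10) → 0001000000 = 64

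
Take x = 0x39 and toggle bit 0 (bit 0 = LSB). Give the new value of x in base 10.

x = 0000111001
bit 0 is currently 1; toggle it via x ^ (1 << 0) = x ^ 1
→ 0000111000 = 56

56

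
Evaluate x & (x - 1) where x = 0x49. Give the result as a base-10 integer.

72

x = 1001001 = 73
x - 1 = 1001000
AND   = 1001000 = 72
(x & (x - 1) clears the lowest set bit of x.)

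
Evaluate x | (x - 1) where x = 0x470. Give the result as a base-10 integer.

x = 10001110000 = 1136
x - 1 = 10001101111
OR    = 10001111111 = 1151
(x | (x - 1) sets all bits below the lowest set bit.)

1151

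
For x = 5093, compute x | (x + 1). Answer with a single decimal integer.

5095

x = 1001111100101 = 5093
x + 1 = 1001111100110
OR    = 1001111100111 = 5095
(x | (x + 1) sets the lowest cleared bit.)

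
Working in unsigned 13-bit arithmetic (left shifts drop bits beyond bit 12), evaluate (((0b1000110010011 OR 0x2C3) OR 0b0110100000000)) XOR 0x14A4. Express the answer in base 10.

2935

0b1000110010011 = 1000110010011
0x2C3 = 0001011000011
→ OR → 1001111010011 = 5075
0b0110100000000 = 0110100000000
→ OR → 1111111010011 = 8147
0x14A4 = 1010010100100
→ XOR → 0101101110111 = 2935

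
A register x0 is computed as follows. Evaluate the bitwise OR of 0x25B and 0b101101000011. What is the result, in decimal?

0x25B = 001001011011
b = 101101000011
 OR → 101101011011 = 2907

2907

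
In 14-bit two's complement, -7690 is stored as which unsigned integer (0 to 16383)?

8694

7690 in 14 bits: 01111000001010
Invert: 10000111110101
Add 1:  10000111110110 = 8694
(Check: 2^14 - 7690 = 16384 - 7690 = 8694.)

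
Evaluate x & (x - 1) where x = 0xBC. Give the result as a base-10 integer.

184

x = 10111100 = 188
x - 1 = 10111011
AND   = 10111000 = 184
(x & (x - 1) clears the lowest set bit of x.)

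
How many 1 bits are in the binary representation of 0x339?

0x339 = 1100111001
Count the 1s: 1 + 1 + 1 + 1 + 1 + 1 = 6

6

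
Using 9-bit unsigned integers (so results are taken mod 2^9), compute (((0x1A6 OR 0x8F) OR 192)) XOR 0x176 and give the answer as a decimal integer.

0x1A6 = 110100110
0x8F = 010001111
→ OR → 110101111 = 431
192 = 011000000
→ OR → 111101111 = 495
0x176 = 101110110
→ XOR → 010011001 = 153

153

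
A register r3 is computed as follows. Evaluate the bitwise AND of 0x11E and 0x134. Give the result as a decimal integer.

0x11E = 100011110
0x134 = 100110100
AND → 100010100 = 276

276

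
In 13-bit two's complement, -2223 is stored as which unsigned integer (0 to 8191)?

5969

2223 in 13 bits: 0100010101111
Invert: 1011101010000
Add 1:  1011101010001 = 5969
(Check: 2^13 - 2223 = 8192 - 2223 = 5969.)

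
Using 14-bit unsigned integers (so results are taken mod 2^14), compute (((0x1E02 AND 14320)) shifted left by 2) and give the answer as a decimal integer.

6144

0x1E02 = 01111000000010
14320 = 11011111110000
→ AND → 01011000000000 = 5632
→ shifted left by 2 (mod 2^14) → 01100000000000 = 6144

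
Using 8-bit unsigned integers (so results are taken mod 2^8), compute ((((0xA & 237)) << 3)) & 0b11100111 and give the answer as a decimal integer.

64

0xA = 00001010
237 = 11101101
→ & → 00001000 = 8
→ << 3 (mod 2^8) → 01000000 = 64
0b11100111 = 11100111
→ & → 01000000 = 64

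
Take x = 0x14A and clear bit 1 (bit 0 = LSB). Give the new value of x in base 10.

x = 101001010
bit 1 is currently 1; clear it via x & ~(1 << 1) = x & ~2
→ 101001000 = 328

328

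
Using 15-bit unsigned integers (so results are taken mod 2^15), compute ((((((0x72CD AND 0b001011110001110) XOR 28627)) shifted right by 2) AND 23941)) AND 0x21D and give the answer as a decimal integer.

0x72CD = 111001011001101
0b001011110001110 = 001011110001110
→ AND → 001001010001100 = 4748
28627 = 110111111010011
→ XOR → 111110101011111 = 32095
→ shifted right by 2 → 001111101010111 = 8023
23941 = 101110110000101
→ AND → 001110100000101 = 7429
0x21D = 000001000011101
→ AND → 000000000000101 = 5

5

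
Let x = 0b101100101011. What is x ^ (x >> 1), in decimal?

3774

x = 101100101011 = 2859
x>>1 = 010110010101
XOR  = 111010111110 = 3774
(x ^ (x >> 1) gives the standard binary-reflected Gray code of x.)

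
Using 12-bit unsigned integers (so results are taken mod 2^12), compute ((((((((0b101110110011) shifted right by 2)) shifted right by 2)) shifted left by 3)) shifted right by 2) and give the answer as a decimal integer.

0b101110110011 = 101110110011
→ shifted right by 2 → 001011101100 = 748
→ shifted right by 2 → 000010111011 = 187
→ shifted left by 3 (mod 2^12) → 010111011000 = 1496
→ shifted right by 2 → 000101110110 = 374

374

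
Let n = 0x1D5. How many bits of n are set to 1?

0x1D5 = 111010101
Count the 1s: 1 + 1 + 1 + 1 + 1 + 1 = 6

6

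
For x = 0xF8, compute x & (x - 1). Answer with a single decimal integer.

240

x = 11111000 = 248
x - 1 = 11110111
AND   = 11110000 = 240
(x & (x - 1) clears the lowest set bit of x.)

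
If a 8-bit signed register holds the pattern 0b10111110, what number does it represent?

-66

pattern = 10111110 (MSB is 1 ⇒ negative)
Invert: 01000001, add 1 → 01000010 = 66, so the value is -66.
(Equivalently: 190 - 2^8 = 190 - 256 = -66.)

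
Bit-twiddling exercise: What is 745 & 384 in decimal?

745 = 1011101001
384 = 0110000000
AND → 0010000000 = 128

128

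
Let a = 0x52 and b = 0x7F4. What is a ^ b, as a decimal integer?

0x52 = 00001010010
0x7F4 = 11111110100
XOR → 11110100110 = 1958

1958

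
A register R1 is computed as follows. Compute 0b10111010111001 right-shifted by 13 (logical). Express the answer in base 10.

x = 10111010111001
shift right by 13 → 00000000000001 = 1
(equivalently, floor(11961 / 8192))

1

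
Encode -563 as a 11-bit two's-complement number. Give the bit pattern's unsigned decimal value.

563 in 11 bits: 01000110011
Invert: 10111001100
Add 1:  10111001101 = 1485
(Check: 2^11 - 563 = 2048 - 563 = 1485.)

1485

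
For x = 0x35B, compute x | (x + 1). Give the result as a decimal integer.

863

x = 1101011011 = 859
x + 1 = 1101011100
OR    = 1101011111 = 863
(x | (x + 1) sets the lowest cleared bit.)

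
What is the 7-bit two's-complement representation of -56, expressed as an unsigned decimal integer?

72

56 in 7 bits: 0111000
Invert: 1000111
Add 1:  1001000 = 72
(Check: 2^7 - 56 = 128 - 56 = 72.)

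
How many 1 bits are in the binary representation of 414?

6

414 = 110011110
Count the 1s: 1 + 1 + 1 + 1 + 1 + 1 = 6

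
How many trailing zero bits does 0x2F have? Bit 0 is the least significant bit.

0

0x2F = 101111
Trailing zeros: 0, so the lowest set bit is bit 0 (value 1).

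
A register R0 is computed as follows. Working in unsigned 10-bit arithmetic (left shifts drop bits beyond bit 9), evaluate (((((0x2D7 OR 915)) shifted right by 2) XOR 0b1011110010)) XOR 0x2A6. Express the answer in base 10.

161

0x2D7 = 1011010111
915 = 1110010011
→ OR → 1111010111 = 983
→ shifted right by 2 → 0011110101 = 245
0b1011110010 = 1011110010
→ XOR → 1000000111 = 519
0x2A6 = 1010100110
→ XOR → 0010100001 = 161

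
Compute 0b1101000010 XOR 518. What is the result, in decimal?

a = 1101000010
518 = 1000000110
XOR → 0101000100 = 324

324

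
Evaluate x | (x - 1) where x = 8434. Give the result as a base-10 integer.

8435

x = 10000011110010 = 8434
x - 1 = 10000011110001
OR    = 10000011110011 = 8435
(x | (x - 1) sets all bits below the lowest set bit.)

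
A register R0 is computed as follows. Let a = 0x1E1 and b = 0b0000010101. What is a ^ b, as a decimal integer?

0x1E1 = 111100001
b = 000010101
XOR → 111110100 = 500

500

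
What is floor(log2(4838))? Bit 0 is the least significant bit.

4838 = 1001011100110
The topmost 1 is at position 12 (since 2^12 = 4096 ≤ 4838 < 8192).

12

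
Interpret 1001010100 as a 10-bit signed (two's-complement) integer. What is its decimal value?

pattern = 1001010100 (MSB is 1 ⇒ negative)
Invert: 0110101011, add 1 → 0110101100 = 428, so the value is -428.
(Equivalently: 596 - 2^10 = 596 - 1024 = -428.)

-428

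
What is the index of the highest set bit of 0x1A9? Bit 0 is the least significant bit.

8

0x1A9 = 110101001
The topmost 1 is at position 8 (since 2^8 = 256 ≤ 425 < 512).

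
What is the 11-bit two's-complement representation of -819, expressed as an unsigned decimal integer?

819 in 11 bits: 01100110011
Invert: 10011001100
Add 1:  10011001101 = 1229
(Check: 2^11 - 819 = 2048 - 819 = 1229.)

1229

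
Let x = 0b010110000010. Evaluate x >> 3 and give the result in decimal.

176

x = 10110000010
shift right by 3 → 00010110000 = 176
(equivalently, floor(1410 / 8))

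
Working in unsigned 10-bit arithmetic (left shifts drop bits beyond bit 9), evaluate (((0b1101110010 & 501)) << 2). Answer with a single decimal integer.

448

0b1101110010 = 1101110010
501 = 0111110101
→ & → 0101110000 = 368
→ << 2 (mod 2^10) → 0111000000 = 448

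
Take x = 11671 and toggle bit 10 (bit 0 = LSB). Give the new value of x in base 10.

10647

x = 010110110010111
bit 10 is currently 1; toggle it via x ^ (1 << 10) = x ^ 1024
→ 010100110010111 = 10647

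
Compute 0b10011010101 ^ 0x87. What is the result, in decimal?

a = 10011010101
0x87 = 00010000111
XOR → 10001010010 = 1106

1106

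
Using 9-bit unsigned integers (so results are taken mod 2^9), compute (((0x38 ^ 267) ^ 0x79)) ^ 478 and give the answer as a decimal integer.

148

0x38 = 000111000
267 = 100001011
→ ^ → 100110011 = 307
0x79 = 001111001
→ ^ → 101001010 = 330
478 = 111011110
→ ^ → 010010100 = 148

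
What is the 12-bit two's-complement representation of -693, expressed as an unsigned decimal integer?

3403

693 in 12 bits: 001010110101
Invert: 110101001010
Add 1:  110101001011 = 3403
(Check: 2^12 - 693 = 4096 - 693 = 3403.)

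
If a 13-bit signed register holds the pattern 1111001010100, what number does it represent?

-428

pattern = 1111001010100 (MSB is 1 ⇒ negative)
Invert: 0000110101011, add 1 → 0000110101100 = 428, so the value is -428.
(Equivalently: 7764 - 2^13 = 7764 - 8192 = -428.)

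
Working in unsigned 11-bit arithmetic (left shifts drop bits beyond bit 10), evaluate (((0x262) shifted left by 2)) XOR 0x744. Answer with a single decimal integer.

0x262 = 01001100010
→ shifted left by 2 (mod 2^11) → 00110001000 = 392
0x744 = 11101000100
→ XOR → 11011001100 = 1740

1740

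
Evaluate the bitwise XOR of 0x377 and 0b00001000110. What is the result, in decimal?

817

0x377 = 1101110111
b = 0001000110
XOR → 1100110001 = 817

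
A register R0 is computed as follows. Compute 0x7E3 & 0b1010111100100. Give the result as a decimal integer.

1504

0x7E3 = 0011111100011
b = 1010111100100
AND → 0010111100000 = 1504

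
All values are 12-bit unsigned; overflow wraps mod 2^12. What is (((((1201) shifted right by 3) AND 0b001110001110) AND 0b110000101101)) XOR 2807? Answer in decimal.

2803

1201 = 010010110001
→ shifted right by 3 → 000010010110 = 150
0b001110001110 = 001110001110
→ AND → 000010000110 = 134
0b110000101101 = 110000101101
→ AND → 000000000100 = 4
2807 = 101011110111
→ XOR → 101011110011 = 2803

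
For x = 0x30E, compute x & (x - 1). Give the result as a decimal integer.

780

x = 1100001110 = 782
x - 1 = 1100001101
AND   = 1100001100 = 780
(x & (x - 1) clears the lowest set bit of x.)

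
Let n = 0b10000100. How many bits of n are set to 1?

2

n = 10000100
Count the 1s: 1 + 1 = 2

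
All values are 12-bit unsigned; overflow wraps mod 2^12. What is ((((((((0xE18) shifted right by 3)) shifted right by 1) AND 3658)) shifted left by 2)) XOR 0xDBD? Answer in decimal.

0xE18 = 111000011000
→ shifted right by 3 → 000111000011 = 451
→ shifted right by 1 → 000011100001 = 225
3658 = 111001001010
→ AND → 000001000000 = 64
→ shifted left by 2 (mod 2^12) → 000100000000 = 256
0xDBD = 110110111101
→ XOR → 110010111101 = 3261

3261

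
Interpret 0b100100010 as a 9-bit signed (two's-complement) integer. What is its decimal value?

pattern = 100100010 (MSB is 1 ⇒ negative)
Invert: 011011101, add 1 → 011011110 = 222, so the value is -222.
(Equivalently: 290 - 2^9 = 290 - 512 = -222.)

-222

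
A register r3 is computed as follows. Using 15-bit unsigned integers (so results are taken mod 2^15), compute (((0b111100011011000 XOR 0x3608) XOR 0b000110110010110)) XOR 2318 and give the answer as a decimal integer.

19016

0b111100011011000 = 111100011011000
0x3608 = 011011000001000
→ XOR → 100111011010000 = 20176
0b000110110010110 = 000110110010110
→ XOR → 100001101000110 = 17222
2318 = 000100100001110
→ XOR → 100101001001000 = 19016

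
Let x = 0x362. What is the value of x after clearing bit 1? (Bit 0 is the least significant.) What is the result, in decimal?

864

x = 01101100010
bit 1 is currently 1; clear it via x & ~(1 << 1) = x & ~2
→ 01101100000 = 864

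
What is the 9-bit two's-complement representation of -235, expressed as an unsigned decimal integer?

277

235 in 9 bits: 011101011
Invert: 100010100
Add 1:  100010101 = 277
(Check: 2^9 - 235 = 512 - 235 = 277.)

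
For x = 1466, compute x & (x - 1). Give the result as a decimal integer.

x = 10110111010 = 1466
x - 1 = 10110111001
AND   = 10110111000 = 1464
(x & (x - 1) clears the lowest set bit of x.)

1464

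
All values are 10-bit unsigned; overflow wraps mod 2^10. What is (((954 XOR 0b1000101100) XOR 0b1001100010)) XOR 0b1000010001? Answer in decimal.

485

954 = 1110111010
0b1000101100 = 1000101100
→ XOR → 0110010110 = 406
0b1001100010 = 1001100010
→ XOR → 1111110100 = 1012
0b1000010001 = 1000010001
→ XOR → 0111100101 = 485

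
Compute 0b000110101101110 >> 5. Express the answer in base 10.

x = 110101101110
shift right by 5 → 000001101011 = 107
(equivalently, floor(3438 / 32))

107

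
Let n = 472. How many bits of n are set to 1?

472 = 111011000
Count the 1s: 1 + 1 + 1 + 1 + 1 = 5

5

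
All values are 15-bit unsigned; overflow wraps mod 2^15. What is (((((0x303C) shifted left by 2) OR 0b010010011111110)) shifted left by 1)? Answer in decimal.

0x303C = 011000000111100
→ shifted left by 2 (mod 2^15) → 100000011110000 = 16624
0b010010011111110 = 010010011111110
→ OR → 110010011111110 = 25854
→ shifted left by 1 (mod 2^15) → 100100111111100 = 18940

18940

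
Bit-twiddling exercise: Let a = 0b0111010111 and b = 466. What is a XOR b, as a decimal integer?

5

a = 111010111
466 = 111010010
XOR → 000000101 = 5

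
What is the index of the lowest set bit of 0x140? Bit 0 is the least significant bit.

6

0x140 = 101000000
Trailing zeros: 6, so the lowest set bit is bit 6 (value 64).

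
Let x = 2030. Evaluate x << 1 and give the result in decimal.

4060

2030 = 011111101110
shift left by 1 → 111111011100 = 4060
(equivalently, 2030 × 2^1 = 2030 × 2)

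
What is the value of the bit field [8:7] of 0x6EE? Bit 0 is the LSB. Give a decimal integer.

v = 11011101110
Shift right by 7: 1101
Mask low 2 bits: 01 = 1

1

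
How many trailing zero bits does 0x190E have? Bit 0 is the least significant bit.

1

0x190E = 1100100001110
Trailing zeros: 1, so the lowest set bit is bit 1 (value 2).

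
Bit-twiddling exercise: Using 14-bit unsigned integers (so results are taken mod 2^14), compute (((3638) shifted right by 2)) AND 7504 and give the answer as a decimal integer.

256

3638 = 00111000110110
→ shifted right by 2 → 00001110001101 = 909
7504 = 01110101010000
→ AND → 00000100000000 = 256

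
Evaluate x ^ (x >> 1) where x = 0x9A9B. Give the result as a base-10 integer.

x = 1001101010011011 = 39579
x>>1 = 0100110101001101
XOR  = 1101011111010110 = 55254
(x ^ (x >> 1) gives the standard binary-reflected Gray code of x.)

55254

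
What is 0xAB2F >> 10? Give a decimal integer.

0xAB2F = 1010101100101111
shift right by 10 → 0000000000101010 = 42
(equivalently, floor(43823 / 1024))

42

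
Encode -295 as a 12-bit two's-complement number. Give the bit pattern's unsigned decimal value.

3801

295 in 12 bits: 000100100111
Invert: 111011011000
Add 1:  111011011001 = 3801
(Check: 2^12 - 295 = 4096 - 295 = 3801.)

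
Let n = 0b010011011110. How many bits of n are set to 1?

7

n = 10011011110
Count the 1s: 1 + 1 + 1 + 1 + 1 + 1 + 1 = 7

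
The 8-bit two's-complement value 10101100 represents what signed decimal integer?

pattern = 10101100 (MSB is 1 ⇒ negative)
Invert: 01010011, add 1 → 01010100 = 84, so the value is -84.
(Equivalently: 172 - 2^8 = 172 - 256 = -84.)

-84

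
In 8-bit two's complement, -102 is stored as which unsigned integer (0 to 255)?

154

102 in 8 bits: 01100110
Invert: 10011001
Add 1:  10011010 = 154
(Check: 2^8 - 102 = 256 - 102 = 154.)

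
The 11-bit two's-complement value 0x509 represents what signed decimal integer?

pattern = 10100001001 (MSB is 1 ⇒ negative)
Invert: 01011110110, add 1 → 01011110111 = 759, so the value is -759.
(Equivalently: 1289 - 2^11 = 1289 - 2048 = -759.)

-759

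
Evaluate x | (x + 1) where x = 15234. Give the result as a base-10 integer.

15235

x = 11101110000010 = 15234
x + 1 = 11101110000011
OR    = 11101110000011 = 15235
(x | (x + 1) sets the lowest cleared bit.)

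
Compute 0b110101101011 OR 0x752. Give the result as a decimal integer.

3963

a = 110101101011
0x752 = 011101010010
 OR → 111101111011 = 3963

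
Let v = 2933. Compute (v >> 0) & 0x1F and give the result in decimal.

21

v = 101101110101
Shift right by 0: 101101110101
Mask low 5 bits: 10101 = 21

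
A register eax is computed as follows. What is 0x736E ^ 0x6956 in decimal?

6712

0x736E = 111001101101110
0x6956 = 110100101010110
XOR → 001101000111000 = 6712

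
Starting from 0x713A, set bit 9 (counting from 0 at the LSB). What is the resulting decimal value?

x = 111000100111010
bit 9 is currently 0; set it via x | (1 << 9) = x | 512
→ 111001100111010 = 29498

29498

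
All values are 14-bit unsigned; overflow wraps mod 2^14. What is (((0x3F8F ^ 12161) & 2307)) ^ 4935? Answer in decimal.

4933

0x3F8F = 11111110001111
12161 = 10111110000001
→ ^ → 01000000001110 = 4110
2307 = 00100100000011
→ & → 00000000000010 = 2
4935 = 01001101000111
→ ^ → 01001101000101 = 4933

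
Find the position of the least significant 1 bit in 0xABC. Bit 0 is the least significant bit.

0xABC = 101010111100
Trailing zeros: 2, so the lowest set bit is bit 2 (value 4).

2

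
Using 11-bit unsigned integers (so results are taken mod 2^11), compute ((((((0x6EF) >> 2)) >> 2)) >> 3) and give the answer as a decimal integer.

13

0x6EF = 11011101111
→ >> 2 → 00110111011 = 443
→ >> 2 → 00001101110 = 110
→ >> 3 → 00000001101 = 13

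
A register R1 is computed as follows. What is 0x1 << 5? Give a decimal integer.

0x1 = 000001
shift left by 5 → 100000 = 32
(equivalently, 1 × 2^5 = 1 × 32)

32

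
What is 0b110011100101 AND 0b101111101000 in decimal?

a = 110011100101
b = 101111101000
AND → 100011100000 = 2272

2272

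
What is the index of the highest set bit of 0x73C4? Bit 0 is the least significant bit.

0x73C4 = 111001111000100
The topmost 1 is at position 14 (since 2^14 = 16384 ≤ 29636 < 32768).

14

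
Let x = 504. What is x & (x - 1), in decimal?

496

x = 111111000 = 504
x - 1 = 111110111
AND   = 111110000 = 496
(x & (x - 1) clears the lowest set bit of x.)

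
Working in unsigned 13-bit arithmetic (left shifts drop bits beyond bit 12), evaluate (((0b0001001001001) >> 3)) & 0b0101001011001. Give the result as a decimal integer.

73

0b0001001001001 = 0001001001001
→ >> 3 → 0000001001001 = 73
0b0101001011001 = 0101001011001
→ & → 0000001001001 = 73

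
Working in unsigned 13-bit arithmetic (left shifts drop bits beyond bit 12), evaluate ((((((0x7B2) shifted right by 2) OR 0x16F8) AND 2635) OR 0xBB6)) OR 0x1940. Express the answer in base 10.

0x7B2 = 0011110110010
→ shifted right by 2 → 0000111101100 = 492
0x16F8 = 1011011111000
→ OR → 1011111111100 = 6140
2635 = 0101001001011
→ AND → 0001001001000 = 584
0xBB6 = 0101110110110
→ OR → 0101111111110 = 3070
0x1940 = 1100101000000
→ OR → 1101111111110 = 7166

7166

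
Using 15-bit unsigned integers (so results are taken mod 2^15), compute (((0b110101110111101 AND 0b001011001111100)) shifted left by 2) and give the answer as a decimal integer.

0b110101110111101 = 110101110111101
0b001011001111100 = 001011001111100
→ AND → 000001000111100 = 572
→ shifted left by 2 (mod 2^15) → 000100011110000 = 2288

2288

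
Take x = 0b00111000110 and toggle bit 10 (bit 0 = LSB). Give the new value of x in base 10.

x = 00111000110
bit 10 is currently 0; toggle it via x ^ (1 << 10) = x ^ 1024
→ 10111000110 = 1478

1478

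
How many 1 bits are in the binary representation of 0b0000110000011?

4

n = 110000011
Count the 1s: 1 + 1 + 1 + 1 = 4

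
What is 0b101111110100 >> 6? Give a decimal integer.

x = 101111110100
shift right by 6 → 000000101111 = 47
(equivalently, floor(3060 / 64))

47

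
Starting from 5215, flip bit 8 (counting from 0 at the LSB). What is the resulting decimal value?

x = 1010001011111
bit 8 is currently 0; toggle it via x ^ (1 << 8) = x ^ 256
→ 1010101011111 = 5471

5471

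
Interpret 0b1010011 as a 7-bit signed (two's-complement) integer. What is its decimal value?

pattern = 1010011 (MSB is 1 ⇒ negative)
Invert: 0101100, add 1 → 0101101 = 45, so the value is -45.
(Equivalently: 83 - 2^7 = 83 - 128 = -45.)

-45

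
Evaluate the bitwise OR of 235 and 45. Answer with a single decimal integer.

235 = 11101011
45 = 00101101
 OR → 11101111 = 239

239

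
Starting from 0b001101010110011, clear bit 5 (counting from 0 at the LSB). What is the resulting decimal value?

6803

x = 001101010110011
bit 5 is currently 1; clear it via x & ~(1 << 5) = x & ~32
→ 001101010010011 = 6803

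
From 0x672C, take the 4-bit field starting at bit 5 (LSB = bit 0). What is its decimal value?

v = 110011100101100
Shift right by 5: 1100111001
Mask low 4 bits: 1001 = 9

9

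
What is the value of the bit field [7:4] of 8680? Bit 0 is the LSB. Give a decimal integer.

14

v = 10000111101000
Shift right by 4: 1000011110
Mask low 4 bits: 1110 = 14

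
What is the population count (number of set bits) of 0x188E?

6

0x188E = 1100010001110
Count the 1s: 1 + 1 + 1 + 1 + 1 + 1 = 6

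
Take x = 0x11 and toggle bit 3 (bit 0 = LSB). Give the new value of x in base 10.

25

x = 000010001
bit 3 is currently 0; toggle it via x ^ (1 << 3) = x ^ 8
→ 000011001 = 25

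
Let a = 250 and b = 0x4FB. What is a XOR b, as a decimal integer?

1025

250 = 00011111010
0x4FB = 10011111011
XOR → 10000000001 = 1025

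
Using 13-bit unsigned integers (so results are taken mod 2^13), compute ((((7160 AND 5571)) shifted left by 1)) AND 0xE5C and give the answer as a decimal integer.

512

7160 = 1101111111000
5571 = 1010111000011
→ AND → 1000111000000 = 4544
→ shifted left by 1 (mod 2^13) → 0001110000000 = 896
0xE5C = 0111001011100
→ AND → 0001000000000 = 512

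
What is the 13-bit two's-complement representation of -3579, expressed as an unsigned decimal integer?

3579 in 13 bits: 0110111111011
Invert: 1001000000100
Add 1:  1001000000101 = 4613
(Check: 2^13 - 3579 = 8192 - 3579 = 4613.)

4613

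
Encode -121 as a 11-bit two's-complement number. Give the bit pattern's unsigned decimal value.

1927

121 in 11 bits: 00001111001
Invert: 11110000110
Add 1:  11110000111 = 1927
(Check: 2^11 - 121 = 2048 - 121 = 1927.)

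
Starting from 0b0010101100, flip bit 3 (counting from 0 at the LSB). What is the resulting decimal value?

x = 0010101100
bit 3 is currently 1; toggle it via x ^ (1 << 3) = x ^ 8
→ 0010100100 = 164

164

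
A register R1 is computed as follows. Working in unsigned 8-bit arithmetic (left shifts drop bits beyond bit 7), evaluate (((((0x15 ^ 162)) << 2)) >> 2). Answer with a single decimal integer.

0x15 = 00010101
162 = 10100010
→ ^ → 10110111 = 183
→ << 2 (mod 2^8) → 11011100 = 220
→ >> 2 → 00110111 = 55

55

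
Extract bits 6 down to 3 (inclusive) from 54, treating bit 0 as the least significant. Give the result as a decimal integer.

6

v = 0000110110
Shift right by 3: 0000110
Mask low 4 bits: 0110 = 6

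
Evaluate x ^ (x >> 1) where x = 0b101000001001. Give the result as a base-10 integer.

x = 101000001001 = 2569
x>>1 = 010100000100
XOR  = 111100001101 = 3853
(x ^ (x >> 1) gives the standard binary-reflected Gray code of x.)

3853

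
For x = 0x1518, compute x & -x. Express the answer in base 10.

8

x = 1010100011000 = 5400
-x (two's complement) = …0101011101000
AND   = 0000000001000 = 8
(x & -x isolates the lowest set bit of x.)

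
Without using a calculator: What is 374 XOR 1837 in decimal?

374 = 00101110110
1837 = 11100101101
XOR → 11001011011 = 1627

1627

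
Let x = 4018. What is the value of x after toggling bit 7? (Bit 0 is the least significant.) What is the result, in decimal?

3890

x = 111110110010
bit 7 is currently 1; toggle it via x ^ (1 << 7) = x ^ 128
→ 111100110010 = 3890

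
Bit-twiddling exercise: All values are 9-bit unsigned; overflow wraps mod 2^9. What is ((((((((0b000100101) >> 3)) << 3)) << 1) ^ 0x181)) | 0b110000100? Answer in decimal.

0b000100101 = 000100101
→ >> 3 → 000000100 = 4
→ << 3 (mod 2^9) → 000100000 = 32
→ << 1 (mod 2^9) → 001000000 = 64
0x181 = 110000001
→ ^ → 111000001 = 449
0b110000100 = 110000100
→ | → 111000101 = 453

453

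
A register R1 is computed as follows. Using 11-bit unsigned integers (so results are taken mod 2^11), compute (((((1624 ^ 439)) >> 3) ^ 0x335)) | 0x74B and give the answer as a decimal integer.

1624 = 11001011000
439 = 00110110111
→ ^ → 11111101111 = 2031
→ >> 3 → 00011111101 = 253
0x335 = 01100110101
→ ^ → 01111001000 = 968
0x74B = 11101001011
→ | → 11111001011 = 1995

1995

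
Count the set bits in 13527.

9

13527 = 11010011010111
Count the 1s: 1 + 1 + 1 + 1 + 1 + 1 + 1 + 1 + 1 = 9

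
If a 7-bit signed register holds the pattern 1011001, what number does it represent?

-39

pattern = 1011001 (MSB is 1 ⇒ negative)
Invert: 0100110, add 1 → 0100111 = 39, so the value is -39.
(Equivalently: 89 - 2^7 = 89 - 128 = -39.)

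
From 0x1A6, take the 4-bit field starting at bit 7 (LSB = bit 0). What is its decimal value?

v = 00000110100110
Shift right by 7: 0000011
Mask low 4 bits: 0011 = 3

3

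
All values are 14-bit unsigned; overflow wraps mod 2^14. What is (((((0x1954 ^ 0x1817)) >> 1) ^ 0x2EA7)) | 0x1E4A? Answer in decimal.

0x1954 = 01100101010100
0x1817 = 01100000010111
→ ^ → 00000101000011 = 323
→ >> 1 → 00000010100001 = 161
0x2EA7 = 10111010100111
→ ^ → 10111000000110 = 11782
0x1E4A = 01111001001010
→ | → 11111001001110 = 15950

15950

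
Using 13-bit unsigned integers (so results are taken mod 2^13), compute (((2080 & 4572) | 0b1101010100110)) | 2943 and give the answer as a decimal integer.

2080 = 0100000100000
4572 = 1000111011100
→ & → 0000000000000 = 0
0b1101010100110 = 1101010100110
→ | → 1101010100110 = 6822
2943 = 0101101111111
→ | → 1101111111111 = 7167

7167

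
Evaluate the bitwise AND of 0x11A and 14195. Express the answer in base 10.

274

0x11A = 00000100011010
14195 = 11011101110011
AND → 00000100010010 = 274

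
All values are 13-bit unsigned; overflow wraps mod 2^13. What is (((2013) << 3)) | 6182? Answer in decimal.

7918

2013 = 0011111011101
→ << 3 (mod 2^13) → 1111011101000 = 7912
6182 = 1100000100110
→ | → 1111011101110 = 7918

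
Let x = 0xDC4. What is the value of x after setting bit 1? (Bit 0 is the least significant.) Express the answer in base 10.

x = 0110111000100
bit 1 is currently 0; set it via x | (1 << 1) = x | 2
→ 0110111000110 = 3526

3526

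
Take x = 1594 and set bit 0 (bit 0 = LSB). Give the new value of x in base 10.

1595

x = 011000111010
bit 0 is currently 0; set it via x | (1 << 0) = x | 1
→ 011000111011 = 1595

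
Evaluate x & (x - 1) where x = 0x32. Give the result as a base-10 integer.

48

x = 110010 = 50
x - 1 = 110001
AND   = 110000 = 48
(x & (x - 1) clears the lowest set bit of x.)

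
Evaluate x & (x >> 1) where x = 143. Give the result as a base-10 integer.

7

x = 10001111 = 143
x>>1 = 01000111
AND  = 00000111 = 7
(x & (x >> 1) has a 1 wherever x has two consecutive 1 bits.)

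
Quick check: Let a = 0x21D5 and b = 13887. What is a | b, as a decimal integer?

14335

0x21D5 = 10000111010101
13887 = 11011000111111
 OR → 11011111111111 = 14335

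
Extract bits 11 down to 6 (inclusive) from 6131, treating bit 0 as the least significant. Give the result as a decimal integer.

31

v = 0001011111110011
Shift right by 6: 0001011111
Mask low 6 bits: 011111 = 31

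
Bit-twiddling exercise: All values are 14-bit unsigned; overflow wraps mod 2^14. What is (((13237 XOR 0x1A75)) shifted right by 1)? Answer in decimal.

13237 = 11001110110101
0x1A75 = 01101001110101
→ XOR → 10100111000000 = 10688
→ shifted right by 1 → 01010011100000 = 5344

5344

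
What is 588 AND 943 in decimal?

588 = 1001001100
943 = 1110101111
AND → 1000001100 = 524

524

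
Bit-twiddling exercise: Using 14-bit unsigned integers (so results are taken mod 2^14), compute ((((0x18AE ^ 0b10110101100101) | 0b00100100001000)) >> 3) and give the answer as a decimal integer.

1977

0x18AE = 01100010101110
0b10110101100101 = 10110101100101
→ ^ → 11010111001011 = 13771
0b00100100001000 = 00100100001000
→ | → 11110111001011 = 15819
→ >> 3 → 00011110111001 = 1977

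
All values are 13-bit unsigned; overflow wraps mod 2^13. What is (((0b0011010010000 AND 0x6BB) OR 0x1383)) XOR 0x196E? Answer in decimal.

3837

0b0011010010000 = 0011010010000
0x6BB = 0011010111011
→ AND → 0011010010000 = 1680
0x1383 = 1001110000011
→ OR → 1011110010011 = 6035
0x196E = 1100101101110
→ XOR → 0111011111101 = 3837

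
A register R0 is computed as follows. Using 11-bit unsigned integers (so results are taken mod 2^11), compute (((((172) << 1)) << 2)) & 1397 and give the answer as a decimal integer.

172 = 00010101100
→ << 1 (mod 2^11) → 00101011000 = 344
→ << 2 (mod 2^11) → 10101100000 = 1376
1397 = 10101110101
→ & → 10101100000 = 1376

1376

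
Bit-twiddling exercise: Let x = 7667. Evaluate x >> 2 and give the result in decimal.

1916

7667 = 1110111110011
shift right by 2 → 0011101111100 = 1916
(equivalently, floor(7667 / 4))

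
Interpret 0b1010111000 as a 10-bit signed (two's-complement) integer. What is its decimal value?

pattern = 1010111000 (MSB is 1 ⇒ negative)
Invert: 0101000111, add 1 → 0101001000 = 328, so the value is -328.
(Equivalently: 696 - 2^10 = 696 - 1024 = -328.)

-328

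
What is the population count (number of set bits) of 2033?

2033 = 11111110001
Count the 1s: 1 + 1 + 1 + 1 + 1 + 1 + 1 + 1 = 8

8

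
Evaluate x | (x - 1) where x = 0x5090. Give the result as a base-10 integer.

20639

x = 101000010010000 = 20624
x - 1 = 101000010001111
OR    = 101000010011111 = 20639
(x | (x - 1) sets all bits below the lowest set bit.)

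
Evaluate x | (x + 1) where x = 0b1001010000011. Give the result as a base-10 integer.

4743

x = 1001010000011 = 4739
x + 1 = 1001010000100
OR    = 1001010000111 = 4743
(x | (x + 1) sets the lowest cleared bit.)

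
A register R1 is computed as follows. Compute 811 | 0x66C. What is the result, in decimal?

811 = 01100101011
0x66C = 11001101100
 OR → 11101101111 = 1903

1903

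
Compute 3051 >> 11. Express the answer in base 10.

1

3051 = 101111101011
shift right by 11 → 000000000001 = 1
(equivalently, floor(3051 / 2048))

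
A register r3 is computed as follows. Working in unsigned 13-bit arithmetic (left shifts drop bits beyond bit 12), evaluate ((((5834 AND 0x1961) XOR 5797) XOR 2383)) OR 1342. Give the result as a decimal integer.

4030

5834 = 1011011001010
0x1961 = 1100101100001
→ AND → 1000001000000 = 4160
5797 = 1011010100101
→ XOR → 0011011100101 = 1765
2383 = 0100101001111
→ XOR → 0111110101010 = 4010
1342 = 0010100111110
→ OR → 0111110111110 = 4030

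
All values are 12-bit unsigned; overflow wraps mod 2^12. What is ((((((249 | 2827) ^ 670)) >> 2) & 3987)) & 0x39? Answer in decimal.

249 = 000011111001
2827 = 101100001011
→ | → 101111111011 = 3067
670 = 001010011110
→ ^ → 100101100101 = 2405
→ >> 2 → 001001011001 = 601
3987 = 111110010011
→ & → 001000010001 = 529
0x39 = 000000111001
→ & → 000000010001 = 17

17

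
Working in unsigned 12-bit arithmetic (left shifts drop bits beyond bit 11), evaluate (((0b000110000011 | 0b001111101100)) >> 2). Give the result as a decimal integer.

251

0b000110000011 = 000110000011
0b001111101100 = 001111101100
→ | → 001111101111 = 1007
→ >> 2 → 000011111011 = 251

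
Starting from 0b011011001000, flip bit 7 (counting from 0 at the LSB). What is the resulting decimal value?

x = 011011001000
bit 7 is currently 1; toggle it via x ^ (1 << 7) = x ^ 128
→ 011001001000 = 1608

1608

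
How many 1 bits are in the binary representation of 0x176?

6

0x176 = 101110110
Count the 1s: 1 + 1 + 1 + 1 + 1 + 1 = 6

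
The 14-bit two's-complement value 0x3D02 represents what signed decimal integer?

-766

pattern = 11110100000010 (MSB is 1 ⇒ negative)
Invert: 00001011111101, add 1 → 00001011111110 = 766, so the value is -766.
(Equivalently: 15618 - 2^14 = 15618 - 16384 = -766.)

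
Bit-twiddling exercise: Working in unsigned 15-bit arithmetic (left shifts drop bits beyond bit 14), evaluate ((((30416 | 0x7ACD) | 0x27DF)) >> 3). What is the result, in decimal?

30416 = 111011011010000
0x7ACD = 111101011001101
→ | → 111111011011101 = 32477
0x27DF = 010011111011111
→ | → 111111111011111 = 32735
→ >> 3 → 000111111111011 = 4091

4091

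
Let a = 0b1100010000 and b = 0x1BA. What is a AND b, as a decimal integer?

a = 1100010000
0x1BA = 0110111010
AND → 0100010000 = 272

272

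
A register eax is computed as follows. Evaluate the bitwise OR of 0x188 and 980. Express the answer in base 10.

0x188 = 0110001000
980 = 1111010100
 OR → 1111011100 = 988

988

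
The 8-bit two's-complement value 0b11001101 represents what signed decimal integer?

-51

pattern = 11001101 (MSB is 1 ⇒ negative)
Invert: 00110010, add 1 → 00110011 = 51, so the value is -51.
(Equivalently: 205 - 2^8 = 205 - 256 = -51.)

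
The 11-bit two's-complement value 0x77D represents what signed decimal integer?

-131

pattern = 11101111101 (MSB is 1 ⇒ negative)
Invert: 00010000010, add 1 → 00010000011 = 131, so the value is -131.
(Equivalently: 1917 - 2^11 = 1917 - 2048 = -131.)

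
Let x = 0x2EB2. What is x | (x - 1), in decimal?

11955

x = 10111010110010 = 11954
x - 1 = 10111010110001
OR    = 10111010110011 = 11955
(x | (x - 1) sets all bits below the lowest set bit.)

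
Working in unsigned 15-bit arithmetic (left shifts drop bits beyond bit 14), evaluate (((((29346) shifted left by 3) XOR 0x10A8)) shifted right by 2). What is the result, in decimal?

366

29346 = 111001010100010
→ shifted left by 3 (mod 2^15) → 001010100010000 = 5392
0x10A8 = 001000010101000
→ XOR → 000010110111000 = 1464
→ shifted right by 2 → 000000101101110 = 366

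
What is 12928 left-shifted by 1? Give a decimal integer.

25856

12928 = 011001010000000
shift left by 1 → 110010100000000 = 25856
(equivalently, 12928 × 2^1 = 12928 × 2)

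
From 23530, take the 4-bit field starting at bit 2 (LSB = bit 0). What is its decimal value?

10

v = 101101111101010
Shift right by 2: 1011011111010
Mask low 4 bits: 1010 = 10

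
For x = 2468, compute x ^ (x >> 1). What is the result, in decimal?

x = 100110100100 = 2468
x>>1 = 010011010010
XOR  = 110101110110 = 3446
(x ^ (x >> 1) gives the standard binary-reflected Gray code of x.)

3446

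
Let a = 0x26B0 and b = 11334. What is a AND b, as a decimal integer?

9216

0x26B0 = 10011010110000
11334 = 10110001000110
AND → 10010000000000 = 9216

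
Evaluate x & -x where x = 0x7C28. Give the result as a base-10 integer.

x = 111110000101000 = 31784
-x (two's complement) = …000001111011000
AND   = 000000000001000 = 8
(x & -x isolates the lowest set bit of x.)

8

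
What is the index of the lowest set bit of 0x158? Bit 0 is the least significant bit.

0x158 = 101011000
Trailing zeros: 3, so the lowest set bit is bit 3 (value 8).

3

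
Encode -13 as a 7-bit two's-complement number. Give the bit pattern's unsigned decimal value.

13 in 7 bits: 0001101
Invert: 1110010
Add 1:  1110011 = 115
(Check: 2^7 - 13 = 128 - 13 = 115.)

115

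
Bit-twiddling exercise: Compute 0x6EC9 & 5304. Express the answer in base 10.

0x6EC9 = 110111011001001
5304 = 001010010111000
AND → 000010010001000 = 1160

1160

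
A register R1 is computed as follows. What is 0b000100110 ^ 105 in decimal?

79

a = 0100110
105 = 1101001
XOR → 1001111 = 79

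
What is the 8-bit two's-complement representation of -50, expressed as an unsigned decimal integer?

206

50 in 8 bits: 00110010
Invert: 11001101
Add 1:  11001110 = 206
(Check: 2^8 - 50 = 256 - 50 = 206.)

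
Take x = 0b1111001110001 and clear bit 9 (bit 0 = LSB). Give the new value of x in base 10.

7281

x = 1111001110001
bit 9 is currently 1; clear it via x & ~(1 << 9) = x & ~512
→ 1110001110001 = 7281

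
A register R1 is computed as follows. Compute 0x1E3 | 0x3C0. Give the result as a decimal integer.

995

0x1E3 = 0111100011
0x3C0 = 1111000000
 OR → 1111100011 = 995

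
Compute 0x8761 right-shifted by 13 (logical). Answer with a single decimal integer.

0x8761 = 1000011101100001
shift right by 13 → 0000000000000100 = 4
(equivalently, floor(34657 / 8192))

4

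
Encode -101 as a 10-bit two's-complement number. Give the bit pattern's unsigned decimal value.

101 in 10 bits: 0001100101
Invert: 1110011010
Add 1:  1110011011 = 923
(Check: 2^10 - 101 = 1024 - 101 = 923.)

923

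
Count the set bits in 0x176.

0x176 = 101110110
Count the 1s: 1 + 1 + 1 + 1 + 1 + 1 = 6

6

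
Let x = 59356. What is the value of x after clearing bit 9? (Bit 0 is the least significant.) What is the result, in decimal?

x = 1110011111011100
bit 9 is currently 1; clear it via x & ~(1 << 9) = x & ~512
→ 1110010111011100 = 58844

58844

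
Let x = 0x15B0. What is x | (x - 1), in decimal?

5567

x = 1010110110000 = 5552
x - 1 = 1010110101111
OR    = 1010110111111 = 5567
(x | (x - 1) sets all bits below the lowest set bit.)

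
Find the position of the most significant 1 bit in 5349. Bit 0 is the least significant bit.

12

5349 = 1010011100101
The topmost 1 is at position 12 (since 2^12 = 4096 ≤ 5349 < 8192).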